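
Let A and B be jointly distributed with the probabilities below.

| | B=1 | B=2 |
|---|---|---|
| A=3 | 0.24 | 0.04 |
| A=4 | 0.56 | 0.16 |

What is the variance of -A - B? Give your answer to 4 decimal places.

0.3936

E[A] = 3.72,  E[B] = 1.2,  E[AB] = 4.48
Var(A) = 14.04 − (3.72)² = 0.2016;  Var(B) = 1.6 − (1.2)² = 0.16
Cov(A,B) = 4.48 − (3.72)(1.2) = 0.016
Var(-A - B) = (-1)²·0.2016 + (-1)²·0.16 + 2·(-1)·(-1)·0.016 = 0.3936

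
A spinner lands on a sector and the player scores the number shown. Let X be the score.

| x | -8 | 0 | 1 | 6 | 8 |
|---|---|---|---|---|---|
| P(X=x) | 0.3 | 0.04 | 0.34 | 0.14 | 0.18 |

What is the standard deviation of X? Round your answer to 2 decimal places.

E[X] = (-8)(0.3) + (0)(0.04) + (1)(0.34) + (6)(0.14) + (8)(0.18) = 0.22
E[X²] = (-8)²(0.3) + (0)²(0.04) + (1)²(0.34) + (6)²(0.14) + (8)²(0.18) = 36.1
var(X) = E[X²] − (E[X])² = 36.1 − (0.22)² = 36.0516
SD(X) = √36.0516 ≈ 6.00

6.00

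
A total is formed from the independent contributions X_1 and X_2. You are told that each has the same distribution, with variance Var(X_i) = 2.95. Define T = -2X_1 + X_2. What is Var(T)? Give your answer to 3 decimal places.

14.750

By independence, Var(T) = (-2)²Var(X_1) + (1)²Var(X_2)
= (-2)²·2.95 + (1)²·2.95 = 14.75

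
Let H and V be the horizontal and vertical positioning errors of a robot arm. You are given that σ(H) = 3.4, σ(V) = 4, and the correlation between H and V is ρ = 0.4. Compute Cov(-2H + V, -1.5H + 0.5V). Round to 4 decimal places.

29.0800

Var(H) = (3.4)² = 11.56;  Var(V) = (4)² = 16
Cov(H,V) = ρ·σ(H)·σ(V) = 0.4·3.4·4 = 5.44
Cov(-2H + V, -1.5H + 0.5V) = (-2)(-1.5)Var(H) + (1)(0.5)Var(V) + [(-2)(0.5) + (1)(-1.5)]Cov(H,V)
= 3·11.56 + 0.5·16 + -2.5·5.44 = 29.08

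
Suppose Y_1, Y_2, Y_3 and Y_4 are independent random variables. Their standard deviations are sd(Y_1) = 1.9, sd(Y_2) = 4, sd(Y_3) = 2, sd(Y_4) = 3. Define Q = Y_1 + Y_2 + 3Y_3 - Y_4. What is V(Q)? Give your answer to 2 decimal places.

V(Y_1) = 3.61, V(Y_2) = 16, V(Y_3) = 4, V(Y_4) = 9
By independence, V(Q) = (1)²V(Y_1) + (1)²V(Y_2) + (3)²V(Y_3) + (-1)²V(Y_4)
= (1)²·3.61 + (1)²·16 + (3)²·4 + (-1)²·9 = 64.61

64.61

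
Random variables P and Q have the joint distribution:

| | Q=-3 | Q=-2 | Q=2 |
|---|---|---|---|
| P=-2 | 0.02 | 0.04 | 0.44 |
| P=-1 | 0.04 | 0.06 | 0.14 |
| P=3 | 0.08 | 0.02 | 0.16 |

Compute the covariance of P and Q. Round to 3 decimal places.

E[P] = -0.46,  E[Q] = 0.82
E[PQ] = -1.4
cov(P,Q) = E[PQ] − E[P]E[Q] = -1.4 − (-0.46)(0.82) = -1.0228

-1.023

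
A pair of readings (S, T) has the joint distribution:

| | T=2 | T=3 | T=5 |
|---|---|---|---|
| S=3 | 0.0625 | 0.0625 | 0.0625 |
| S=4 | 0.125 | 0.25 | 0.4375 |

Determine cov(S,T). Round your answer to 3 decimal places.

0.090

E[S] = 3.8125,  E[T] = 3.8125
E[ST] = 14.625
cov(S,T) = E[ST] − E[S]E[T] = 14.625 − (3.8125)(3.8125) = 0.08984375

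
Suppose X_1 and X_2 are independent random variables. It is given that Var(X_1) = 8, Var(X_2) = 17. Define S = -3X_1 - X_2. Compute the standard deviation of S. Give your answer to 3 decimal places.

9.434

By independence, Var(S) = (-3)²Var(X_1) + (-1)²Var(X_2)
= (-3)²·8 + (-1)²·17 = 89
SD(S) = √89 ≈ 9.434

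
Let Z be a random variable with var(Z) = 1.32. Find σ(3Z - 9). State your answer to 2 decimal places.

3.45

var(3Z - 9) = (3)²·1.32 = 11.88
σ(3Z - 9) = √11.88 ≈ 3.45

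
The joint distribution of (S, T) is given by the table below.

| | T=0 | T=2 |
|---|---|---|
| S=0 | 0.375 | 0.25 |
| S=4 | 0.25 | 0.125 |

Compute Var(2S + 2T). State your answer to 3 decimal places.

E[S] = 1.5,  E[T] = 0.75,  E[ST] = 1
Var(S) = 6 − (1.5)² = 3.75;  Var(T) = 1.5 − (0.75)² = 0.9375
Cov(S,T) = 1 − (1.5)(0.75) = -0.125
Var(2S + 2T) = (2)²·3.75 + (2)²·0.9375 + 2·(2)·(2)·-0.125 = 17.75

17.750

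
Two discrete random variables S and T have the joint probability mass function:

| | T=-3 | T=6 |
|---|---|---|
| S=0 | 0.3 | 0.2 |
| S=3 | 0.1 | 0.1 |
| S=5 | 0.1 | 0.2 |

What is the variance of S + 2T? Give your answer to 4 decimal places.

94.8900

E[S] = 2.1,  E[T] = 1.5,  E[ST] = 5.4
V(S) = 9.3 − (2.1)² = 4.89;  V(T) = 22.5 − (1.5)² = 20.25
Cov(S,T) = 5.4 − (2.1)(1.5) = 2.25
V(S + 2T) = (1)²·4.89 + (2)²·20.25 + 2·(1)·(2)·2.25 = 94.89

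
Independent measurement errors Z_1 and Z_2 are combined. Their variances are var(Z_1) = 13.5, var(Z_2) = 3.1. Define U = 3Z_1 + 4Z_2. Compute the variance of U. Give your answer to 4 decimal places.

By independence, var(U) = (3)²var(Z_1) + (4)²var(Z_2)
= (3)²·13.5 + (4)²·3.1 = 171.1

171.1000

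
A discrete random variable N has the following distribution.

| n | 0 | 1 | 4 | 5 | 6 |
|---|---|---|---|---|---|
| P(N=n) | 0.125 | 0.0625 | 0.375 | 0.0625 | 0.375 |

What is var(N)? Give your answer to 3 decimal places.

4.109

E[N] = (0)(0.125) + (1)(0.0625) + (4)(0.375) + (5)(0.0625) + (6)(0.375) = 4.125
E[N²] = (0)²(0.125) + (1)²(0.0625) + (4)²(0.375) + (5)²(0.0625) + (6)²(0.375) = 21.125
var(N) = E[N²] − (E[N])² = 21.125 − (4.125)² = 4.109375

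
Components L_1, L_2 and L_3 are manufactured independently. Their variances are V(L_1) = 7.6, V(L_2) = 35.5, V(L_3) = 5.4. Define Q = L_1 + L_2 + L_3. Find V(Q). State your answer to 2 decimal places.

48.50

By independence, V(Q) = (1)²V(L_1) + (1)²V(L_2) + (1)²V(L_3)
= (1)²·7.6 + (1)²·35.5 + (1)²·5.4 = 48.5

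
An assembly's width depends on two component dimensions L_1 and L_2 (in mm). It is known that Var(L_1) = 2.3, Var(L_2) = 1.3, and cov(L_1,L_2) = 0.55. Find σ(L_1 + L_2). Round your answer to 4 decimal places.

Var(L_1 + L_2) = (1)²·Var(L_1) + (1)²·Var(L_2) + 2·(1)·(1)·cov(L_1,L_2)
= 1·2.3 + 1·1.3 + 2·0.55 = 4.7
σ(L_1 + L_2) = √4.7 ≈ 2.1679

2.1679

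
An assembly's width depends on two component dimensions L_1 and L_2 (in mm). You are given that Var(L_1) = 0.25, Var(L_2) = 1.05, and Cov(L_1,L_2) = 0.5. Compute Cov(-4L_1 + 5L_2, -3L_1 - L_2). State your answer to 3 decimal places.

Cov(-4L_1 + 5L_2, -3L_1 - L_2) = (-4)(-3)Var(L_1) + (5)(-1)Var(L_2) + [(-4)(-1) + (5)(-3)]Cov(L_1,L_2)
= 12·0.25 + -5·1.05 + -11·0.5 = -7.75

-7.750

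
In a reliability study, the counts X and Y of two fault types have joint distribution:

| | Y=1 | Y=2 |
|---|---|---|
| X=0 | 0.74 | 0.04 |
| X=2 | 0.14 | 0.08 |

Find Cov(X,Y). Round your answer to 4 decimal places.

0.1072

E[X] = 0.44,  E[Y] = 1.12
E[XY] = 0.6
Cov(X,Y) = E[XY] − E[X]E[Y] = 0.6 − (0.44)(1.12) = 0.1072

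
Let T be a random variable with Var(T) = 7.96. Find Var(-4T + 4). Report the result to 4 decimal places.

127.3600

Var(-4T + 4) = (-4)²·Var(T) = 16·7.96 = 127.36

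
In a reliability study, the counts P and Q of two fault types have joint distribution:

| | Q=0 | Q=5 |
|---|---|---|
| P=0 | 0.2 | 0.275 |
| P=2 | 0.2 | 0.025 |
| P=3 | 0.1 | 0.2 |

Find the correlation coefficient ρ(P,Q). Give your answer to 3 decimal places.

-0.038

E[P] = 1.35,  E[Q] = 2.5
E[PQ] = 3.25
Cov(P,Q) = E[PQ] − E[P]E[Q] = 3.25 − (1.35)(2.5) = -0.125
V(P) = 1.7775,  V(Q) = 6.25
ρ = -0.125 / √(1.7775·6.25) ≈ -0.038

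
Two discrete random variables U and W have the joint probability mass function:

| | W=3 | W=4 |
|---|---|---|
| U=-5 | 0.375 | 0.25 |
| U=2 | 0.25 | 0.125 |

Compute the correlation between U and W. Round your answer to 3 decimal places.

E[U] = -2.375,  E[W] = 3.375
E[UW] = -8.125
Cov(U,W) = E[UW] − E[U]E[W] = -8.125 − (-2.375)(3.375) = -0.109375
Var(U) = 11.484375,  Var(W) = 0.234375
ρ = -0.109375 / √(11.484375·0.234375) ≈ -0.067

-0.067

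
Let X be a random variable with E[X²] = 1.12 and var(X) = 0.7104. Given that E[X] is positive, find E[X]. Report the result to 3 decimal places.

(E[X])² = E[X²] − var(X) = 1.12 − 0.7104 = 0.4096
E[X] = √0.4096 = 0.64

0.640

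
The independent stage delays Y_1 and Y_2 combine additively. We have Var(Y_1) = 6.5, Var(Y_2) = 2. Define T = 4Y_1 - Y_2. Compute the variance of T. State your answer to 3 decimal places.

106.000

By independence, Var(T) = (4)²Var(Y_1) + (-1)²Var(Y_2)
= (4)²·6.5 + (-1)²·2 = 106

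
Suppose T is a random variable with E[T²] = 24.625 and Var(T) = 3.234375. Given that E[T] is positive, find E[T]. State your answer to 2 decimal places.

(E[T])² = E[T²] − Var(T) = 24.625 − 3.234375 = 21.390625
E[T] = √21.390625 = 4.625

4.63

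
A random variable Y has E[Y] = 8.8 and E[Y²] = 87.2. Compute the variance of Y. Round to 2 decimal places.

Var(Y) = 87.2 − (8.8)² = 9.76

9.76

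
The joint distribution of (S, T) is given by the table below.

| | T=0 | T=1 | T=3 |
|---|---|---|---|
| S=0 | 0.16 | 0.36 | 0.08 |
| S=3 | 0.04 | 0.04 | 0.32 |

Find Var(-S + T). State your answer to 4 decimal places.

E[S] = 1.2,  E[T] = 1.6,  E[ST] = 3
Var(S) = 3.6 − (1.2)² = 2.16;  Var(T) = 4 − (1.6)² = 1.44
Cov(S,T) = 3 − (1.2)(1.6) = 1.08
Var(-S + T) = (-1)²·2.16 + (1)²·1.44 + 2·(-1)·(1)·1.08 = 1.44

1.4400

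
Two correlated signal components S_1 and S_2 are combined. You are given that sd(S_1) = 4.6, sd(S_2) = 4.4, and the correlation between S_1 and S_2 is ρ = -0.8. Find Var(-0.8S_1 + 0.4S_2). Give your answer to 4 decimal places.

Var(S_1) = (4.6)² = 21.16;  Var(S_2) = (4.4)² = 19.36
cov(S_1,S_2) = ρ·sd(S_1)·sd(S_2) = -0.8·4.6·4.4 = -16.192
Var(-0.8S_1 + 0.4S_2) = (-0.8)²·Var(S_1) + (0.4)²·Var(S_2) + 2·(-0.8)·(0.4)·cov(S_1,S_2)
= 0.64·21.16 + 0.16·19.36 + -0.64·-16.192 = 27.00288

27.0029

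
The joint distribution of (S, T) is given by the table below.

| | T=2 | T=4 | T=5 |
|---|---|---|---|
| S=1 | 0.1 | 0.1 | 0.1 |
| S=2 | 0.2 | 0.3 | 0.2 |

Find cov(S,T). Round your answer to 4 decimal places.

0.0100

E[S] = 1.7,  E[T] = 3.7
E[ST] = 6.3
cov(S,T) = E[ST] − E[S]E[T] = 6.3 − (1.7)(3.7) = 0.01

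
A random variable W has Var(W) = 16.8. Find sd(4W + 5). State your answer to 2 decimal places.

16.40

Var(4W + 5) = (4)²·16.8 = 268.8
sd(4W + 5) = √268.8 ≈ 16.40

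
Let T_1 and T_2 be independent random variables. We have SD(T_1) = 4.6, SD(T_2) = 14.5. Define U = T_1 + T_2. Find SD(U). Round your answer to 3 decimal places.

var(T_1) = 21.16, var(T_2) = 210.25
By independence, var(U) = (1)²var(T_1) + (1)²var(T_2)
= (1)²·21.16 + (1)²·210.25 = 231.41
SD(U) = √231.41 ≈ 15.212

15.212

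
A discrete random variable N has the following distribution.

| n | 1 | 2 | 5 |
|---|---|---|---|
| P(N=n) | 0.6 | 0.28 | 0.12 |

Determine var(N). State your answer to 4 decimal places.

E[N] = (1)(0.6) + (2)(0.28) + (5)(0.12) = 1.76
E[N²] = (1)²(0.6) + (2)²(0.28) + (5)²(0.12) = 4.72
var(N) = E[N²] − (E[N])² = 4.72 − (1.76)² = 1.6224

1.6224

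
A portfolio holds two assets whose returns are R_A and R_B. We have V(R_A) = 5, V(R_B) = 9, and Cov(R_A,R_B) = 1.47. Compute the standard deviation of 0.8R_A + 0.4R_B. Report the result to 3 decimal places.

2.362

V(0.8R_A + 0.4R_B) = (0.8)²·V(R_A) + (0.4)²·V(R_B) + 2·(0.8)·(0.4)·Cov(R_A,R_B)
= 0.64·5 + 0.16·9 + 0.64·1.47 = 5.5808
σ(0.8R_A + 0.4R_B) = √5.5808 ≈ 2.362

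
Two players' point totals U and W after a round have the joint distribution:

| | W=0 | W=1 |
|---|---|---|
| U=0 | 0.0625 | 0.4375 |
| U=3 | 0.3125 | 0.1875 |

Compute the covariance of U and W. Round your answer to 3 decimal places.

E[U] = 1.5,  E[W] = 0.625
E[UW] = 0.5625
cov(U,W) = E[UW] − E[U]E[W] = 0.5625 − (1.5)(0.625) = -0.375

-0.375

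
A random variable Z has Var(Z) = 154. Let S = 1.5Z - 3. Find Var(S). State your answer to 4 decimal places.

346.5000

Var(1.5Z - 3) = (1.5)²·Var(Z) = 2.25·154 = 346.5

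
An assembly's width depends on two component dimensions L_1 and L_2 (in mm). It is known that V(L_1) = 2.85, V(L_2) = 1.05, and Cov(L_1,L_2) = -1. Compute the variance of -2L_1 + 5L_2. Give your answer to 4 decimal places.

V(-2L_1 + 5L_2) = (-2)²·V(L_1) + (5)²·V(L_2) + 2·(-2)·(5)·Cov(L_1,L_2)
= 4·2.85 + 25·1.05 + -20·-1 = 57.65

57.6500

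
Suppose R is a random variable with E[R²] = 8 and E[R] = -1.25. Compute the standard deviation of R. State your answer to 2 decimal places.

2.54

Var(R) = 8 − (-1.25)² = 6.4375
σ(R) = √6.4375 ≈ 2.54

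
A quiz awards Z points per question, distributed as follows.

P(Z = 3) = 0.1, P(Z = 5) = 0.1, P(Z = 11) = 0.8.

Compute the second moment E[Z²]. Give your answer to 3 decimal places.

100.200

E[Z²] = (3)²(0.1) + (5)²(0.1) + (11)²(0.8) = 100.2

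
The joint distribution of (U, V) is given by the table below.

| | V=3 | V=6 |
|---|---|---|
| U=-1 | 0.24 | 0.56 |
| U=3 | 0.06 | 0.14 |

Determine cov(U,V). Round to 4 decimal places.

E[U] = -0.2,  E[V] = 5.1
E[UV] = -1.02
cov(U,V) = E[UV] − E[U]E[V] = -1.02 − (-0.2)(5.1) = 0

0.0000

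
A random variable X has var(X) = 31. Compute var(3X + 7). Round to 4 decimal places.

279.0000

var(3X + 7) = (3)²·var(X) = 9·31 = 279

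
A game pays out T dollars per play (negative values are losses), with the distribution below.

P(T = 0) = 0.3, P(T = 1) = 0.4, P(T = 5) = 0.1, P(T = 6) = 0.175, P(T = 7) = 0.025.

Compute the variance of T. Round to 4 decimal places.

5.9094

E[T] = (0)(0.3) + (1)(0.4) + (5)(0.1) + (6)(0.175) + (7)(0.025) = 2.125
E[T²] = (0)²(0.3) + (1)²(0.4) + (5)²(0.1) + (6)²(0.175) + (7)²(0.025) = 10.425
var(T) = E[T²] − (E[T])² = 10.425 − (2.125)² = 5.909375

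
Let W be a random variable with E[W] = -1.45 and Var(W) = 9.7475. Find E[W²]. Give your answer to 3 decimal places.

11.850

E[W²] = Var(W) + (E[W])² = 9.7475 + (-1.45)² = 11.85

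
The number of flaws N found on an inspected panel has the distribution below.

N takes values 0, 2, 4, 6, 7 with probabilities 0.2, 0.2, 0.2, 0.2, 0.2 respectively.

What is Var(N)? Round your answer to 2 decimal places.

E[N] = (0)(0.2) + (2)(0.2) + (4)(0.2) + (6)(0.2) + (7)(0.2) = 3.8
E[N²] = (0)²(0.2) + (2)²(0.2) + (4)²(0.2) + (6)²(0.2) + (7)²(0.2) = 21
Var(N) = E[N²] − (E[N])² = 21 − (3.8)² = 6.56

6.56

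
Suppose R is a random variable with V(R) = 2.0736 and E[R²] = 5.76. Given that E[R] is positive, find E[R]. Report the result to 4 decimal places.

1.9200

(E[R])² = E[R²] − V(R) = 5.76 − 2.0736 = 3.6864
E[R] = √3.6864 = 1.92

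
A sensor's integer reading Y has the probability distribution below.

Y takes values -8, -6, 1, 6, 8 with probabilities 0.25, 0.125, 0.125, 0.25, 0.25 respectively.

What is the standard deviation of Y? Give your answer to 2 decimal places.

E[Y] = (-8)(0.25) + (-6)(0.125) + (1)(0.125) + (6)(0.25) + (8)(0.25) = 0.875
E[Y²] = (-8)²(0.25) + (-6)²(0.125) + (1)²(0.125) + (6)²(0.25) + (8)²(0.25) = 45.625
var(Y) = E[Y²] − (E[Y])² = 45.625 − (0.875)² = 44.859375
SD(Y) = √44.859375 ≈ 6.70

6.70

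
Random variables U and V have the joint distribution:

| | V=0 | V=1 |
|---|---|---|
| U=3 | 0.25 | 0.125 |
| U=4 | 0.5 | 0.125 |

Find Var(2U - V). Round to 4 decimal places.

1.2500

E[U] = 3.625,  E[V] = 0.25,  E[UV] = 0.875
Var(U) = 13.375 − (3.625)² = 0.234375;  Var(V) = 0.25 − (0.25)² = 0.1875
cov(U,V) = 0.875 − (3.625)(0.25) = -0.03125
Var(2U - V) = (2)²·0.234375 + (-1)²·0.1875 + 2·(2)·(-1)·-0.03125 = 1.25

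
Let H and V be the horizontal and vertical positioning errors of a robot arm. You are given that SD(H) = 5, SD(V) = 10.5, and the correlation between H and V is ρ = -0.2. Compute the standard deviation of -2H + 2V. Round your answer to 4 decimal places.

25.0000

Var(H) = (5)² = 25;  Var(V) = (10.5)² = 110.25
Cov(H,V) = ρ·SD(H)·SD(V) = -0.2·5·10.5 = -10.5
Var(-2H + 2V) = (-2)²·Var(H) + (2)²·Var(V) + 2·(-2)·(2)·Cov(H,V)
= 4·25 + 4·110.25 + -8·-10.5 = 625
SD(-2H + 2V) = √625 ≈ 25.0000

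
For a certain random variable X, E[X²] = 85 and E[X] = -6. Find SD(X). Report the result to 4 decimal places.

Var(X) = 85 − (-6)² = 49
SD(X) = √49 ≈ 7.0000

7.0000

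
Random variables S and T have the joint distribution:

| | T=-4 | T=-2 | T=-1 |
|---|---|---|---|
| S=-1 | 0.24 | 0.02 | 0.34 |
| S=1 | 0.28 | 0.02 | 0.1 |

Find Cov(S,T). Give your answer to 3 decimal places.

E[S] = -0.2,  E[T] = -2.6
E[ST] = 0.08
Cov(S,T) = E[ST] − E[S]E[T] = 0.08 − (-0.2)(-2.6) = -0.44

-0.440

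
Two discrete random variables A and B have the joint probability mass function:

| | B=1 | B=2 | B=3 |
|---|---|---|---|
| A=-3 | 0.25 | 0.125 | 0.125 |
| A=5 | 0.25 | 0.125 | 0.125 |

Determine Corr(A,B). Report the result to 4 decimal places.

0.0000

E[A] = 1,  E[B] = 1.75
E[AB] = 1.75
Cov(A,B) = E[AB] − E[A]E[B] = 1.75 − (1)(1.75) = 0
var(A) = 16,  var(B) = 0.6875
ρ = 0 / √(16·0.6875) ≈ 0.0000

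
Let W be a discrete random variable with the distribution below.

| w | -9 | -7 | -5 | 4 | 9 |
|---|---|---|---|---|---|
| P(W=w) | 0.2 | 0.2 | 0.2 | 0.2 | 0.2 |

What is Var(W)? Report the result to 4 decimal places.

E[W] = (-9)(0.2) + (-7)(0.2) + (-5)(0.2) + (4)(0.2) + (9)(0.2) = -1.6
E[W²] = (-9)²(0.2) + (-7)²(0.2) + (-5)²(0.2) + (4)²(0.2) + (9)²(0.2) = 50.4
Var(W) = E[W²] − (E[W])² = 50.4 − (-1.6)² = 47.84

47.8400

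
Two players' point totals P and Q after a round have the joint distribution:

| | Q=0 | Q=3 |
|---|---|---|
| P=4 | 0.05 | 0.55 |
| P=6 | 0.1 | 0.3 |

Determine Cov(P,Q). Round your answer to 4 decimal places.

E[P] = 4.8,  E[Q] = 2.55
E[PQ] = 12
Cov(P,Q) = E[PQ] − E[P]E[Q] = 12 − (4.8)(2.55) = -0.24

-0.2400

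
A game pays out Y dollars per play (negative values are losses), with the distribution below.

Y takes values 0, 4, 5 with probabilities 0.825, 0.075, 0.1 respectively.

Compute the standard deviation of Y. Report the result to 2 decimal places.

1.75

E[Y] = (0)(0.825) + (4)(0.075) + (5)(0.1) = 0.8
E[Y²] = (0)²(0.825) + (4)²(0.075) + (5)²(0.1) = 3.7
var(Y) = E[Y²] − (E[Y])² = 3.7 − (0.8)² = 3.06
SD(Y) = √3.06 ≈ 1.75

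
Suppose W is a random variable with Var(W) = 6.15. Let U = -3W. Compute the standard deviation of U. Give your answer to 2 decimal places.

7.44

Var(-3W) = (-3)²·6.15 = 55.35
SD(U) = √55.35 ≈ 7.44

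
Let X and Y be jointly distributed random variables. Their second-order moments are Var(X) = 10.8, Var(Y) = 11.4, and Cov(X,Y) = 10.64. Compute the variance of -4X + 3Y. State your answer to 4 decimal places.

20.0400

Var(-4X + 3Y) = (-4)²·Var(X) + (3)²·Var(Y) + 2·(-4)·(3)·Cov(X,Y)
= 16·10.8 + 9·11.4 + -24·10.64 = 20.04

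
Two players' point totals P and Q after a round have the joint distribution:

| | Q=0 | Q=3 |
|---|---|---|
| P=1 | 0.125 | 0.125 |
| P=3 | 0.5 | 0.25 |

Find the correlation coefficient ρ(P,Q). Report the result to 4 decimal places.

-0.1491

E[P] = 2.5,  E[Q] = 1.125
E[PQ] = 2.625
Cov(P,Q) = E[PQ] − E[P]E[Q] = 2.625 − (2.5)(1.125) = -0.1875
Var(P) = 0.75,  Var(Q) = 2.109375
ρ = -0.1875 / √(0.75·2.109375) ≈ -0.1491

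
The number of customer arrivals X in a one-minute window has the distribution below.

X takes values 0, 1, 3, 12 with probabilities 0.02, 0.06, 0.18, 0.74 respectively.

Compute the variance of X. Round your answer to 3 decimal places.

E[X] = (0)(0.02) + (1)(0.06) + (3)(0.18) + (12)(0.74) = 9.48
E[X²] = (0)²(0.02) + (1)²(0.06) + (3)²(0.18) + (12)²(0.74) = 108.24
V(X) = E[X²] − (E[X])² = 108.24 − (9.48)² = 18.3696

18.370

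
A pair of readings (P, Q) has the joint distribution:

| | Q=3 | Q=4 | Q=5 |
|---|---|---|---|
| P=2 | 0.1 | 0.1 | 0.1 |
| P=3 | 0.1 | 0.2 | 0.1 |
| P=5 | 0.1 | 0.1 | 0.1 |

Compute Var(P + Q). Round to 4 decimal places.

E[P] = 3.3,  E[Q] = 4,  E[PQ] = 13.2
Var(P) = 12.3 − (3.3)² = 1.41;  Var(Q) = 16.6 − (4)² = 0.6
Cov(P,Q) = 13.2 − (3.3)(4) = 0
Var(P + Q) = (1)²·1.41 + (1)²·0.6 + 2·(1)·(1)·0 = 2.01

2.0100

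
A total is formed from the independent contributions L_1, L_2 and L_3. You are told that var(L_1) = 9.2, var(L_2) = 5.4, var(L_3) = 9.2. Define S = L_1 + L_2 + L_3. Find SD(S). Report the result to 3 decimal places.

By independence, var(S) = (1)²var(L_1) + (1)²var(L_2) + (1)²var(L_3)
= (1)²·9.2 + (1)²·5.4 + (1)²·9.2 = 23.8
SD(S) = √23.8 ≈ 4.879

4.879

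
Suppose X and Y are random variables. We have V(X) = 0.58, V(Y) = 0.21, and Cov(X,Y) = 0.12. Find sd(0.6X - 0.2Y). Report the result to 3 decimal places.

V(0.6X - 0.2Y) = (0.6)²·V(X) + (-0.2)²·V(Y) + 2·(0.6)·(-0.2)·Cov(X,Y)
= 0.36·0.58 + 0.04·0.21 + -0.24·0.12 = 0.1884
sd(0.6X - 0.2Y) = √0.1884 ≈ 0.434

0.434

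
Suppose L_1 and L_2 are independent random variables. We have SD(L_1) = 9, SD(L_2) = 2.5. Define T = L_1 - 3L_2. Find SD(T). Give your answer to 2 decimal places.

11.72

Var(L_1) = 81, Var(L_2) = 6.25
By independence, Var(T) = (1)²Var(L_1) + (-3)²Var(L_2)
= (1)²·81 + (-3)²·6.25 = 137.25
SD(T) = √137.25 ≈ 11.72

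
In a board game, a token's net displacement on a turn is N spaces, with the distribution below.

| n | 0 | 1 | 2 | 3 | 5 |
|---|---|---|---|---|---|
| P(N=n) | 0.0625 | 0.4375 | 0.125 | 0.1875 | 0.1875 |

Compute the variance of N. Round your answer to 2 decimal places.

E[N] = (0)(0.0625) + (1)(0.4375) + (2)(0.125) + (3)(0.1875) + (5)(0.1875) = 2.1875
E[N²] = (0)²(0.0625) + (1)²(0.4375) + (2)²(0.125) + (3)²(0.1875) + (5)²(0.1875) = 7.3125
var(N) = E[N²] − (E[N])² = 7.3125 − (2.1875)² = 2.52734375

2.53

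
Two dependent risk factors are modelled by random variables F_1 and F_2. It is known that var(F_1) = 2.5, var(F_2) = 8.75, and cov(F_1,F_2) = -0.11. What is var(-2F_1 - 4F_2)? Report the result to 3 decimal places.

148.240

var(-2F_1 - 4F_2) = (-2)²·var(F_1) + (-4)²·var(F_2) + 2·(-2)·(-4)·cov(F_1,F_2)
= 4·2.5 + 16·8.75 + 16·-0.11 = 148.24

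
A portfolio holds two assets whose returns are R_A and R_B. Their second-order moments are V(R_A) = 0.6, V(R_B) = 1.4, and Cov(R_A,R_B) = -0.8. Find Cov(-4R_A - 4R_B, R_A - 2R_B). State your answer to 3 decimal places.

Cov(-4R_A - 4R_B, R_A - 2R_B) = (-4)(1)V(R_A) + (-4)(-2)V(R_B) + [(-4)(-2) + (-4)(1)]Cov(R_A,R_B)
= -4·0.6 + 8·1.4 + 4·-0.8 = 5.6

5.600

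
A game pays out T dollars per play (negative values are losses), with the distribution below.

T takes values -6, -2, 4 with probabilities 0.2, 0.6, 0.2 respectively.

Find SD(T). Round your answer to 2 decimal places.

E[T] = (-6)(0.2) + (-2)(0.6) + (4)(0.2) = -1.6
E[T²] = (-6)²(0.2) + (-2)²(0.6) + (4)²(0.2) = 12.8
var(T) = E[T²] − (E[T])² = 12.8 − (-1.6)² = 10.24
SD(T) = √10.24 ≈ 3.20

3.20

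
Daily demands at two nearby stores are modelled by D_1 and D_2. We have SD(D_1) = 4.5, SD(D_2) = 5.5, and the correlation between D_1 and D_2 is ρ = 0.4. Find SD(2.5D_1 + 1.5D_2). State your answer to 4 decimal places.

16.3974

var(D_1) = (4.5)² = 20.25;  var(D_2) = (5.5)² = 30.25
Cov(D_1,D_2) = ρ·SD(D_1)·SD(D_2) = 0.4·4.5·5.5 = 9.9
var(2.5D_1 + 1.5D_2) = (2.5)²·var(D_1) + (1.5)²·var(D_2) + 2·(2.5)·(1.5)·Cov(D_1,D_2)
= 6.25·20.25 + 2.25·30.25 + 7.5·9.9 = 268.875
SD(2.5D_1 + 1.5D_2) = √268.875 ≈ 16.3974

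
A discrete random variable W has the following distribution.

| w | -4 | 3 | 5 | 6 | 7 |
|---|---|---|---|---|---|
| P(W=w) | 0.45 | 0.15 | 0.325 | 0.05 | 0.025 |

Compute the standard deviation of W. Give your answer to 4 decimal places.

4.3746

E[W] = (-4)(0.45) + (3)(0.15) + (5)(0.325) + (6)(0.05) + (7)(0.025) = 0.75
E[W²] = (-4)²(0.45) + (3)²(0.15) + (5)²(0.325) + (6)²(0.05) + (7)²(0.025) = 19.7
var(W) = E[W²] − (E[W])² = 19.7 − (0.75)² = 19.1375
SD(W) = √19.1375 ≈ 4.3746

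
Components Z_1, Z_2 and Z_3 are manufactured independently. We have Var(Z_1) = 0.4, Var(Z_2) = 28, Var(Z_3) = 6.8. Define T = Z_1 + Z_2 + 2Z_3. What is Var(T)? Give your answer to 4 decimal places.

55.6000

By independence, Var(T) = (1)²Var(Z_1) + (1)²Var(Z_2) + (2)²Var(Z_3)
= (1)²·0.4 + (1)²·28 + (2)²·6.8 = 55.6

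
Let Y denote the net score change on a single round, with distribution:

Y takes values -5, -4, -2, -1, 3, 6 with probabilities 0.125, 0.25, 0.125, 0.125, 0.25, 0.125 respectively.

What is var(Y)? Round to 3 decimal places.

E[Y] = (-5)(0.125) + (-4)(0.25) + (-2)(0.125) + (-1)(0.125) + (3)(0.25) + (6)(0.125) = -0.5
E[Y²] = (-5)²(0.125) + (-4)²(0.25) + (-2)²(0.125) + (-1)²(0.125) + (3)²(0.25) + (6)²(0.125) = 14.5
var(Y) = E[Y²] − (E[Y])² = 14.5 − (-0.5)² = 14.25

14.250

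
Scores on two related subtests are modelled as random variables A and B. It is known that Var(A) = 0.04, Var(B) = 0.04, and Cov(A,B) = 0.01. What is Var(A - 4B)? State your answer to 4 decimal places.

Var(A - 4B) = (1)²·Var(A) + (-4)²·Var(B) + 2·(1)·(-4)·Cov(A,B)
= 1·0.04 + 16·0.04 + -8·0.01 = 0.6

0.6000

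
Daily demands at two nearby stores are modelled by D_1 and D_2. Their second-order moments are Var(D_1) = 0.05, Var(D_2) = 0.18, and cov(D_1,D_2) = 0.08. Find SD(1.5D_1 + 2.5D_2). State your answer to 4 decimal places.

Var(1.5D_1 + 2.5D_2) = (1.5)²·Var(D_1) + (2.5)²·Var(D_2) + 2·(1.5)·(2.5)·cov(D_1,D_2)
= 2.25·0.05 + 6.25·0.18 + 7.5·0.08 = 1.8375
SD(1.5D_1 + 2.5D_2) = √1.8375 ≈ 1.3555

1.3555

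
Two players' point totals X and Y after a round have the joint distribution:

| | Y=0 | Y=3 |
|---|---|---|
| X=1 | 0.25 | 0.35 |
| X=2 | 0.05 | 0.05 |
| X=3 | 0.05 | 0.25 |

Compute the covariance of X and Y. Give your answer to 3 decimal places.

E[X] = 1.7,  E[Y] = 1.95
E[XY] = 3.6
cov(X,Y) = E[XY] − E[X]E[Y] = 3.6 − (1.7)(1.95) = 0.285

0.285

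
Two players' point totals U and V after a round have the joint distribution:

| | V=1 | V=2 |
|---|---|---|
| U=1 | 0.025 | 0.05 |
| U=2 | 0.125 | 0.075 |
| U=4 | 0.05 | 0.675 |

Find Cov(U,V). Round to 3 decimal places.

E[U] = 3.375,  E[V] = 1.8
E[UV] = 6.275
Cov(U,V) = E[UV] − E[U]E[V] = 6.275 − (3.375)(1.8) = 0.2

0.200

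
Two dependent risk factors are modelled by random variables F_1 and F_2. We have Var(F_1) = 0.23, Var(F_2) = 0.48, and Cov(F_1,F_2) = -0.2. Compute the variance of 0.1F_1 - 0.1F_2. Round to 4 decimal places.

Var(0.1F_1 - 0.1F_2) = (0.1)²·Var(F_1) + (-0.1)²·Var(F_2) + 2·(0.1)·(-0.1)·Cov(F_1,F_2)
= 0.01·0.23 + 0.01·0.48 + -0.02·-0.2 = 0.0111

0.0111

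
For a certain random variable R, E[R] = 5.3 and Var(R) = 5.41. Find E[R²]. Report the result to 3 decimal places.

E[R²] = Var(R) + (E[R])² = 5.41 + (5.3)² = 33.5

33.500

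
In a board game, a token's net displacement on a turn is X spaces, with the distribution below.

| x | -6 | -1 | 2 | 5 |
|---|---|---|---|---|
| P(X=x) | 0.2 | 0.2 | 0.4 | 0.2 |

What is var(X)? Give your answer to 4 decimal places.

13.8400

E[X] = (-6)(0.2) + (-1)(0.2) + (2)(0.4) + (5)(0.2) = 0.4
E[X²] = (-6)²(0.2) + (-1)²(0.2) + (2)²(0.4) + (5)²(0.2) = 14
var(X) = E[X²] − (E[X])² = 14 − (0.4)² = 13.84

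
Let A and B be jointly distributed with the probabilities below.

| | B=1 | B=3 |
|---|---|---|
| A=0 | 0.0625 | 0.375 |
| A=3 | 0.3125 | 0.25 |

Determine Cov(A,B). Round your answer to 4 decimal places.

E[A] = 1.6875,  E[B] = 2.25
E[AB] = 3.1875
Cov(A,B) = E[AB] − E[A]E[B] = 3.1875 − (1.6875)(2.25) = -0.609375

-0.6094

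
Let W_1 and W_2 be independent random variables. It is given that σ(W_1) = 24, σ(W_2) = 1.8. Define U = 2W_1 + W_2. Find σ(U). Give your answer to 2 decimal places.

V(W_1) = 576, V(W_2) = 3.24
By independence, V(U) = (2)²V(W_1) + (1)²V(W_2)
= (2)²·576 + (1)²·3.24 = 2307.24
σ(U) = √2307.24 ≈ 48.03

48.03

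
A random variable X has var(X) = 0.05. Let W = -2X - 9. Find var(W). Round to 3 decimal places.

0.200

var(-2X - 9) = (-2)²·var(X) = 4·0.05 = 0.2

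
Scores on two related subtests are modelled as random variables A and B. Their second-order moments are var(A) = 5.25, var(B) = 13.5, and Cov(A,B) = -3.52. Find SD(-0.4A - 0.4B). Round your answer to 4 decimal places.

1.3688

var(-0.4A - 0.4B) = (-0.4)²·var(A) + (-0.4)²·var(B) + 2·(-0.4)·(-0.4)·Cov(A,B)
= 0.16·5.25 + 0.16·13.5 + 0.32·-3.52 = 1.8736
SD(-0.4A - 0.4B) = √1.8736 ≈ 1.3688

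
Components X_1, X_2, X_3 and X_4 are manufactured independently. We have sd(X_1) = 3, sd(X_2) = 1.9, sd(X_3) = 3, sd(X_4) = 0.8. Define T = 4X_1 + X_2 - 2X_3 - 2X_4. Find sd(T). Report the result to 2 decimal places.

13.64

Var(X_1) = 9, Var(X_2) = 3.61, Var(X_3) = 9, Var(X_4) = 0.64
By independence, Var(T) = (4)²Var(X_1) + (1)²Var(X_2) + (-2)²Var(X_3) + (-2)²Var(X_4)
= (4)²·9 + (1)²·3.61 + (-2)²·9 + (-2)²·0.64 = 186.17
sd(T) = √186.17 ≈ 13.64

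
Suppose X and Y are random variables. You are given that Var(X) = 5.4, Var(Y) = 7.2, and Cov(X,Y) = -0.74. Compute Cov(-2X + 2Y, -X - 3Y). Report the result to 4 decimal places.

-35.3600

Cov(-2X + 2Y, -X - 3Y) = (-2)(-1)Var(X) + (2)(-3)Var(Y) + [(-2)(-3) + (2)(-1)]Cov(X,Y)
= 2·5.4 + -6·7.2 + 4·-0.74 = -35.36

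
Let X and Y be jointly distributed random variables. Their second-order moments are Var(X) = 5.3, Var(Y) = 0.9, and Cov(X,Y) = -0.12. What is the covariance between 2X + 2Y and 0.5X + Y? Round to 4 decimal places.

Cov(2X + 2Y, 0.5X + Y) = (2)(0.5)Var(X) + (2)(1)Var(Y) + [(2)(1) + (2)(0.5)]Cov(X,Y)
= 1·5.3 + 2·0.9 + 3·-0.12 = 6.74

6.7400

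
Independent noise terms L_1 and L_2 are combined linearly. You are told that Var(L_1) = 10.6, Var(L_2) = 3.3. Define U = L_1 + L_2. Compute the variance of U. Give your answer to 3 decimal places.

13.900

By independence, Var(U) = (1)²Var(L_1) + (1)²Var(L_2)
= (1)²·10.6 + (1)²·3.3 = 13.9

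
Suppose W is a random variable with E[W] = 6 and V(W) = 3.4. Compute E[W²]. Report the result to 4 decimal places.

E[W²] = V(W) + (E[W])² = 3.4 + (6)² = 39.4

39.4000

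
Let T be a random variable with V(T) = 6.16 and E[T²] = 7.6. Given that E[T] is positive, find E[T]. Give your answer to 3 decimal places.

1.200

(E[T])² = E[T²] − V(T) = 7.6 − 6.16 = 1.44
E[T] = √1.44 = 1.2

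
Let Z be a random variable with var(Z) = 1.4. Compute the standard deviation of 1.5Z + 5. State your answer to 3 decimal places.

1.775

var(1.5Z + 5) = (1.5)²·1.4 = 3.15
sd(1.5Z + 5) = √3.15 ≈ 1.775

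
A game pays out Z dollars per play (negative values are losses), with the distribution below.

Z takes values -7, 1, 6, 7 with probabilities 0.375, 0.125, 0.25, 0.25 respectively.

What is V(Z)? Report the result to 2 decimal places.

E[Z] = (-7)(0.375) + (1)(0.125) + (6)(0.25) + (7)(0.25) = 0.75
E[Z²] = (-7)²(0.375) + (1)²(0.125) + (6)²(0.25) + (7)²(0.25) = 39.75
V(Z) = E[Z²] − (E[Z])² = 39.75 − (0.75)² = 39.1875

39.19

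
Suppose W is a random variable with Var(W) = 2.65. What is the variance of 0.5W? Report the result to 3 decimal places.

0.663

Var(0.5W) = (0.5)²·Var(W) = 0.25·2.65 = 0.6625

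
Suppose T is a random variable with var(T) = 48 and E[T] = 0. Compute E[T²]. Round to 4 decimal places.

E[T²] = var(T) + (E[T])² = 48 + (0)² = 48

48.0000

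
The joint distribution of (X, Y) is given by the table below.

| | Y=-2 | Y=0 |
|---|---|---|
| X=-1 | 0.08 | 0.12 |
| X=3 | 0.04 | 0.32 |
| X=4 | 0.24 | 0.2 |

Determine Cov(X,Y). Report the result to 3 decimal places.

E[X] = 2.64,  E[Y] = -0.72
E[XY] = -2
Cov(X,Y) = E[XY] − E[X]E[Y] = -2 − (2.64)(-0.72) = -0.0992

-0.099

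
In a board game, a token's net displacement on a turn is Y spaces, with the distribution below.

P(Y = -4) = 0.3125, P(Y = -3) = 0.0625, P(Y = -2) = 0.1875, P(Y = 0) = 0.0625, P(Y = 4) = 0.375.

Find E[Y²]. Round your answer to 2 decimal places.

E[Y²] = (-4)²(0.3125) + (-3)²(0.0625) + (-2)²(0.1875) + (0)²(0.0625) + (4)²(0.375) = 12.3125

12.31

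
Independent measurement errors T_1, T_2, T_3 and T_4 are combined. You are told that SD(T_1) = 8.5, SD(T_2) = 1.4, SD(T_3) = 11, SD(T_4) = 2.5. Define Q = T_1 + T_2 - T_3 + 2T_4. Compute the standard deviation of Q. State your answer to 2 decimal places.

Var(T_1) = 72.25, Var(T_2) = 1.96, Var(T_3) = 121, Var(T_4) = 6.25
By independence, Var(Q) = (1)²Var(T_1) + (1)²Var(T_2) + (-1)²Var(T_3) + (2)²Var(T_4)
= (1)²·72.25 + (1)²·1.96 + (-1)²·121 + (2)²·6.25 = 220.21
SD(Q) = √220.21 ≈ 14.84

14.84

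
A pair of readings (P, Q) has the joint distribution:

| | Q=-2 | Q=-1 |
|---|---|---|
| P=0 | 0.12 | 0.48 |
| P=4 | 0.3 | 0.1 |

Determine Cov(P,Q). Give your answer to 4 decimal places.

-0.5280

E[P] = 1.6,  E[Q] = -1.42
E[PQ] = -2.8
Cov(P,Q) = E[PQ] − E[P]E[Q] = -2.8 − (1.6)(-1.42) = -0.528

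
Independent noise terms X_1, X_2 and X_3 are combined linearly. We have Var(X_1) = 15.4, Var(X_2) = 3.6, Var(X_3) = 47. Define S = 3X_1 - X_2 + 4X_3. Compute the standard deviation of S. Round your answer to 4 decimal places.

29.9032

By independence, Var(S) = (3)²Var(X_1) + (-1)²Var(X_2) + (4)²Var(X_3)
= (3)²·15.4 + (-1)²·3.6 + (4)²·47 = 894.2
σ(S) = √894.2 ≈ 29.9032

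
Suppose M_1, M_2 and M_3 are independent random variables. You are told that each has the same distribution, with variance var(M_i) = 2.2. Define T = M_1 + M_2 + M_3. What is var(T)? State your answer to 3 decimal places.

6.600

By independence, var(T) = (1)²var(M_1) + (1)²var(M_2) + (1)²var(M_3)
= (1)²·2.2 + (1)²·2.2 + (1)²·2.2 = 6.6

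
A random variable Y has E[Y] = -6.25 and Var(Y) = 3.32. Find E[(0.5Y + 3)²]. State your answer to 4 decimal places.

0.8456

E[0.5Y + 3] = 0.5·-6.25 + 3 = -0.125
Var(0.5Y + 3) = (0.5)²·3.32 = 0.83
E[(0.5Y + 3)²] = Var((0.5Y + 3)) + (E[(0.5Y + 3)])² = 0.83 + (-0.125)² = 0.845625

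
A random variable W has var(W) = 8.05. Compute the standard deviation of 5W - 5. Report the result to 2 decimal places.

var(5W - 5) = (5)²·8.05 = 201.25
SD(5W - 5) = √201.25 ≈ 14.19

14.19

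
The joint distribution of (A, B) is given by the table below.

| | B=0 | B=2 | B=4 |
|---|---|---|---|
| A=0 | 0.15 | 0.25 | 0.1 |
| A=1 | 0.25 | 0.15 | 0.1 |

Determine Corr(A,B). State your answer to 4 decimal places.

E[A] = 0.5,  E[B] = 1.6
E[AB] = 0.7
cov(A,B) = E[AB] − E[A]E[B] = 0.7 − (0.5)(1.6) = -0.1
Var(A) = 0.25,  Var(B) = 2.24
ρ = -0.1 / √(0.25·2.24) ≈ -0.1336

-0.1336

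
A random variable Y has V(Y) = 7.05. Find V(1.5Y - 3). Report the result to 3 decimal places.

15.863

V(1.5Y - 3) = (1.5)²·V(Y) = 2.25·7.05 = 15.8625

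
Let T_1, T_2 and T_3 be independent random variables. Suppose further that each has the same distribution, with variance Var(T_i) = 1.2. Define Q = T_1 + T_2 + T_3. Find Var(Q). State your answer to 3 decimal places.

By independence, Var(Q) = (1)²Var(T_1) + (1)²Var(T_2) + (1)²Var(T_3)
= (1)²·1.2 + (1)²·1.2 + (1)²·1.2 = 3.6

3.600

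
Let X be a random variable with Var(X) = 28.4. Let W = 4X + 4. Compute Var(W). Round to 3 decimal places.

Var(4X + 4) = (4)²·Var(X) = 16·28.4 = 454.4

454.400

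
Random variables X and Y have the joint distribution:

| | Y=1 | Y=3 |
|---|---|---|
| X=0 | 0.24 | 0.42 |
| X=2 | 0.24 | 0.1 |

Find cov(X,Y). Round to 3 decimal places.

-0.307

E[X] = 0.68,  E[Y] = 2.04
E[XY] = 1.08
cov(X,Y) = E[XY] − E[X]E[Y] = 1.08 − (0.68)(2.04) = -0.3072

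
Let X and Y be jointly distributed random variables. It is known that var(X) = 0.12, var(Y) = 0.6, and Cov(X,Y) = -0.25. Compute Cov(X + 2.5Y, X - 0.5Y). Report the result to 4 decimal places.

-1.1300

Cov(X + 2.5Y, X - 0.5Y) = (1)(1)var(X) + (2.5)(-0.5)var(Y) + [(1)(-0.5) + (2.5)(1)]Cov(X,Y)
= 1·0.12 + -1.25·0.6 + 2·-0.25 = -1.13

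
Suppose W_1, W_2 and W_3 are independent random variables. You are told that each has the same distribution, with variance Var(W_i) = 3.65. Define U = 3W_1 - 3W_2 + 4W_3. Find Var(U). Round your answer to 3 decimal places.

124.100

By independence, Var(U) = (3)²Var(W_1) + (-3)²Var(W_2) + (4)²Var(W_3)
= (3)²·3.65 + (-3)²·3.65 + (4)²·3.65 = 124.1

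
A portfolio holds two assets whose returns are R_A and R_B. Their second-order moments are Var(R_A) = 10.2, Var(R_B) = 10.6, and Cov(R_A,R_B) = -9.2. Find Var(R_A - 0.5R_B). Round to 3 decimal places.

Var(R_A - 0.5R_B) = (1)²·Var(R_A) + (-0.5)²·Var(R_B) + 2·(1)·(-0.5)·Cov(R_A,R_B)
= 1·10.2 + 0.25·10.6 + -1·-9.2 = 22.05

22.050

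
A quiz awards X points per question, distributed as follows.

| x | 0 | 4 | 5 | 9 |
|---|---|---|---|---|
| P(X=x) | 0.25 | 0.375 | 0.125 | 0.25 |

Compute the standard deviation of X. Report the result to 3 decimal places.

E[X] = (0)(0.25) + (4)(0.375) + (5)(0.125) + (9)(0.25) = 4.375
E[X²] = (0)²(0.25) + (4)²(0.375) + (5)²(0.125) + (9)²(0.25) = 29.375
V(X) = E[X²] − (E[X])² = 29.375 − (4.375)² = 10.234375
sd(X) = √10.234375 ≈ 3.199

3.199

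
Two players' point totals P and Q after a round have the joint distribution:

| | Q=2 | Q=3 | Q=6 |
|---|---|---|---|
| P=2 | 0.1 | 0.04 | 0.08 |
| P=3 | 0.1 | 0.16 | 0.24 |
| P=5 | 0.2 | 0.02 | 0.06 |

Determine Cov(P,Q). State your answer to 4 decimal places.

-0.4316

E[P] = 3.34,  E[Q] = 3.74
E[PQ] = 12.06
Cov(P,Q) = E[PQ] − E[P]E[Q] = 12.06 − (3.34)(3.74) = -0.4316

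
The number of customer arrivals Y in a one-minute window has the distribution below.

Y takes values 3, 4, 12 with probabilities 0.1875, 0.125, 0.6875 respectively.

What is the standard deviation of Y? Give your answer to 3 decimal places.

E[Y] = (3)(0.1875) + (4)(0.125) + (12)(0.6875) = 9.3125
E[Y²] = (3)²(0.1875) + (4)²(0.125) + (12)²(0.6875) = 102.6875
Var(Y) = E[Y²] − (E[Y])² = 102.6875 − (9.3125)² = 15.96484375
σ(Y) = √15.96484375 ≈ 3.996

3.996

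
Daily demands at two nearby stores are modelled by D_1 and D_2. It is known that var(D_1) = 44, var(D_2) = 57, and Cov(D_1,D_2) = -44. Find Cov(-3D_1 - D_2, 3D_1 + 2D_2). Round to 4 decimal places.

-114.0000

Cov(-3D_1 - D_2, 3D_1 + 2D_2) = (-3)(3)var(D_1) + (-1)(2)var(D_2) + [(-3)(2) + (-1)(3)]Cov(D_1,D_2)
= -9·44 + -2·57 + -9·-44 = -114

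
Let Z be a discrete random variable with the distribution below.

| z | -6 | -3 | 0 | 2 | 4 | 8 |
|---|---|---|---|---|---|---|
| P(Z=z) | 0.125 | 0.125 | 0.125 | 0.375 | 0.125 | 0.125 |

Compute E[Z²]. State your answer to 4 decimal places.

E[Z²] = (-6)²(0.125) + (-3)²(0.125) + (0)²(0.125) + (2)²(0.375) + (4)²(0.125) + (8)²(0.125) = 17.125

17.1250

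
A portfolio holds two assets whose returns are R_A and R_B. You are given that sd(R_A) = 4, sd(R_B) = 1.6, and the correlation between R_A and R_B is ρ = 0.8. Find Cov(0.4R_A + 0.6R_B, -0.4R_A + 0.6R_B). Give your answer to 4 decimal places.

V(R_A) = (4)² = 16;  V(R_B) = (1.6)² = 2.56
Cov(R_A,R_B) = ρ·sd(R_A)·sd(R_B) = 0.8·4·1.6 = 5.12
Cov(0.4R_A + 0.6R_B, -0.4R_A + 0.6R_B) = (0.4)(-0.4)V(R_A) + (0.6)(0.6)V(R_B) + [(0.4)(0.6) + (0.6)(-0.4)]Cov(R_A,R_B)
= -0.16·16 + 0.36·2.56 + 0·5.12 = -1.6384

-1.6384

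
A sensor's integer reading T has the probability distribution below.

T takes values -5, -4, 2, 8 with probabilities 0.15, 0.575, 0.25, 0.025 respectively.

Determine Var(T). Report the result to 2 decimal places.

10.03

E[T] = (-5)(0.15) + (-4)(0.575) + (2)(0.25) + (8)(0.025) = -2.35
E[T²] = (-5)²(0.15) + (-4)²(0.575) + (2)²(0.25) + (8)²(0.025) = 15.55
Var(T) = E[T²] − (E[T])² = 15.55 − (-2.35)² = 10.0275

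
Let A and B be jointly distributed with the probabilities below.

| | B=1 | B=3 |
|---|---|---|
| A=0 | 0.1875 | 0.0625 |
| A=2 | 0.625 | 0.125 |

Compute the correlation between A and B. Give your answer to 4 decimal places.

E[A] = 1.5,  E[B] = 1.375
E[AB] = 2
cov(A,B) = E[AB] − E[A]E[B] = 2 − (1.5)(1.375) = -0.0625
Var(A) = 0.75,  Var(B) = 0.609375
ρ = -0.0625 / √(0.75·0.609375) ≈ -0.0925

-0.0925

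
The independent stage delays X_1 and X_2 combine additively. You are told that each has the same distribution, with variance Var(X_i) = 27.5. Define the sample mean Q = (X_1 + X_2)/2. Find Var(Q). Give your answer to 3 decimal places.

By independence, Var(Q) = (0.5)²Var(X_1) + (0.5)²Var(X_2)
= (0.5)²·27.5 + (0.5)²·27.5 = 13.75

13.750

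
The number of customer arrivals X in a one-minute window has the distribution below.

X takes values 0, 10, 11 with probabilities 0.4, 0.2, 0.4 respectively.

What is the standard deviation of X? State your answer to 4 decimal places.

5.2383

E[X] = (0)(0.4) + (10)(0.2) + (11)(0.4) = 6.4
E[X²] = (0)²(0.4) + (10)²(0.2) + (11)²(0.4) = 68.4
Var(X) = E[X²] − (E[X])² = 68.4 − (6.4)² = 27.44
SD(X) = √27.44 ≈ 5.2383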